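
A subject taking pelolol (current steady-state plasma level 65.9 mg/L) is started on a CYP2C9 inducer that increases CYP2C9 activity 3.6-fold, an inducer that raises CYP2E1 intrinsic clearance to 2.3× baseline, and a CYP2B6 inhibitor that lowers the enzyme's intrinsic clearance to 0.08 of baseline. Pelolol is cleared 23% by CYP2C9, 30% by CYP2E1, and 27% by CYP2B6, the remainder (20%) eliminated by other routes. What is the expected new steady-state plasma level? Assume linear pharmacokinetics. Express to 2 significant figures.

The CYP2C9 pathway (23% of clearance) rises to 3.6× activity: 0.23 × 3.6 = 0.828.
The CYP2E1 pathway (30% of clearance) rises to 2.3× activity: 0.3 × 2.3 = 0.69.
The CYP2B6 pathway (27% of clearance) drops to 0.08× activity: 0.27 × 0.08 = 0.0216.
Non-CYP routes (20%) are unchanged.
New clearance relative to baseline: 0.828 + 0.69 + 0.0216 + 0.2 = 1.7396.
Dividing the baseline by the relative clearance: 65.9 / 1.7396 = 38 mg/L.

38 mg/L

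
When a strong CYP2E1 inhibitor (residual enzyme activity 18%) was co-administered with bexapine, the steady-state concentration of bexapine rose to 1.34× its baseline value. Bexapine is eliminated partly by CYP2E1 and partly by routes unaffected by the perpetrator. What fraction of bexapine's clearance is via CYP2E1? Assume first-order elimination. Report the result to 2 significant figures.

CL'/CL = 1 / 1.34 = 0.7463
0.18·fm + (1 − fm) = 0.7463
fm = (0.7463 − 1) / (0.18 − 1) = 0.31

0.31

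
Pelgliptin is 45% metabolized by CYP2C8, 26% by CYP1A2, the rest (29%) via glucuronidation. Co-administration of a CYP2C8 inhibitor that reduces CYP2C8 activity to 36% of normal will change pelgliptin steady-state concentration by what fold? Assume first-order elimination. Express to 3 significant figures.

1.40

CYP2C8: 0.45 × 0.36 = 0.162
CYP1A2: 0.26 (unchanged)
Other: 0.29 (unchanged)
New clearance relative to baseline: 0.162 + 0.26 + 0.29 = 0.712.
Since steady-state concentration ∝ 1/CL, the ratio is 1 / 0.712 = 1.40.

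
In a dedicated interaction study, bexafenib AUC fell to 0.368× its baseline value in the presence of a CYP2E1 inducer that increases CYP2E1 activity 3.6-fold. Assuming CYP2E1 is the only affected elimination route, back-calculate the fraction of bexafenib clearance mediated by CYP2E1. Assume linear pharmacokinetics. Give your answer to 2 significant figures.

Call the CYP2E1 fraction fm. After the interaction, CL_new/CL_old = fm × 3.6 + (1 − fm).
AUC ratio = 1 / (new CL fraction), so new CL fraction = 1 / 0.368 = 2.717.
fm × 3.6 + 1 − fm = 2.717  ⇒  fm × (3.6 − 1) = 1.717  ⇒  fm = 0.66.

0.66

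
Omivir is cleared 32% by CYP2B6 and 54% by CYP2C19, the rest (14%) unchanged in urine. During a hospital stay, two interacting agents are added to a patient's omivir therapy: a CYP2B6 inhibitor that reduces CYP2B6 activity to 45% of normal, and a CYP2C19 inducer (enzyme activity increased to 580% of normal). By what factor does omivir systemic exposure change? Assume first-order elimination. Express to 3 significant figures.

0.293

The CYP2B6 pathway (32% of clearance) falls to 0.45× activity: 0.32 × 0.45 = 0.144.
The CYP2C19 pathway (54% of clearance) rises to 5.8× activity: 0.54 × 5.8 = 3.132.
The remaining 14% of clearance is unaffected.
New clearance relative to baseline: 0.144 + 3.132 + 0.14 = 3.416.
Net systemic exposure ratio = 1 / 3.416 = 0.293.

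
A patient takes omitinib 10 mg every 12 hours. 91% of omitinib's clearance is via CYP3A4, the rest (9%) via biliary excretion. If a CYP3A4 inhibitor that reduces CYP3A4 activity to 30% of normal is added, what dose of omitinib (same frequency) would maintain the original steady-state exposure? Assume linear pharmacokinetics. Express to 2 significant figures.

3.6 mg

CYP3A4: 0.91 × 0.3 = 0.273
Other: 0.09 (unchanged)
Relative clearance = 0.273 + 0.09 = 0.363.
Exposure is unchanged when dose changes in proportion to clearance. New dose = 10 mg × 0.363 = 3.6 mg.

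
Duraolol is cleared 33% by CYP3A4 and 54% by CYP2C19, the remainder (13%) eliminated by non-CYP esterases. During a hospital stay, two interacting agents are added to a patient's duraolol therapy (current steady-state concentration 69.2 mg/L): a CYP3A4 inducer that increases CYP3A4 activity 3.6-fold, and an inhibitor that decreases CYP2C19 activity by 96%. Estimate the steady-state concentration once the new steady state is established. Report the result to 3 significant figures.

51.7 mg/L

The CYP3A4 pathway (33% of clearance) increases to 3.6× activity: 0.33 × 3.6 = 1.188.
The CYP2C19 pathway (54% of clearance) falls to 0.04× activity: 0.54 × 0.04 = 0.0216.
The remaining 13% of clearance is unaffected.
New clearance relative to baseline: 1.188 + 0.0216 + 0.13 = 1.3396.
Steady-state concentration ∝ 1/CL: new value = 69.2 / 1.3396 = 51.7 mg/L.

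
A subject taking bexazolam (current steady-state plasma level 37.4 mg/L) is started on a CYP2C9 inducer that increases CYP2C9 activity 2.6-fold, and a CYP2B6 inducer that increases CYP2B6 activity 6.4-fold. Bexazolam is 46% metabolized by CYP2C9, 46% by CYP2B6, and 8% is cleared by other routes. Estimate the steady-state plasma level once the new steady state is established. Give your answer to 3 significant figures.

8.86 mg/L

CYP2C9: 0.46 × 2.6 = 1.196
CYP2B6: 0.46 × 6.4 = 2.944
Other: 0.08 (unchanged)
Relative clearance = 1.196 + 2.944 + 0.08 = 4.22.
New steady-state plasma level = 37.4 / 4.22 = 8.86 mg/L (concentration scales inversely with clearance).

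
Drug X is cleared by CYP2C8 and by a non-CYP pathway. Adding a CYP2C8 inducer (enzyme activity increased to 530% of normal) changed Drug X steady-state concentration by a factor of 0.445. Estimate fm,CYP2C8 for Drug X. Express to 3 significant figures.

Let fm be the CYP2C8 fraction. New clearance relative to baseline = fm × 5.3 + (1 − fm).
Steady-state concentration ratio = 1 / (new CL fraction), so new CL fraction = 1 / 0.445 = 2.247.
fm × 5.3 + 1 − fm = 2.247  ⇒  fm × (5.3 − 1) = 1.247  ⇒  fm = 0.290.

0.290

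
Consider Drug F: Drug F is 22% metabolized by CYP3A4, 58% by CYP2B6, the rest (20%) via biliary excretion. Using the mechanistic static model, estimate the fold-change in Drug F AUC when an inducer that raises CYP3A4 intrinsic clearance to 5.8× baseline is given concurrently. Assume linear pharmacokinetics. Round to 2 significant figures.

0.49

CYP3A4: 0.22 × 5.8 = 1.276
CYP2B6: 0.58 (unchanged)
Other: 0.2 (unchanged)
New clearance relative to baseline: 1.276 + 0.58 + 0.2 = 2.056.
AUC ratio = CL_old/CL_new = 1 / 2.056 = 0.49.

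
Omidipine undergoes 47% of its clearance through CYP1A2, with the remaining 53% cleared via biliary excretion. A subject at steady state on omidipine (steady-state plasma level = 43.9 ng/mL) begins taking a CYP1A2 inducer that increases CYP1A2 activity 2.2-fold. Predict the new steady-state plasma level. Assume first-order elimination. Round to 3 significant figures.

28.1 ng/mL

The CYP1A2 pathway (47% of clearance) rises to 2.2× activity: 0.47 × 2.2 = 1.034.
Non-CYP routes (53%) are unchanged.
CL_new/CL_old = 1.034 + 0.53 = 1.564.
New steady-state plasma level = baseline ÷ relative clearance = 43.9 / 1.564 = 28.1 ng/mL.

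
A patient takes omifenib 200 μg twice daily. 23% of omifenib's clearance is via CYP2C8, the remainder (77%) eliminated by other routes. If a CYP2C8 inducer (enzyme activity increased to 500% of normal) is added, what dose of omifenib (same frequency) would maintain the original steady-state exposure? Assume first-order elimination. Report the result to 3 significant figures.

CYP2C8: 0.23 × 5 = 1.15
Other: 0.77 (unchanged)
Relative clearance = 1.15 + 0.77 = 1.92.
Css,avg = (dose rate)/CL, so holding Css fixed requires dose ∝ CL: 200 × 1.92 = 384 μg.

384 μg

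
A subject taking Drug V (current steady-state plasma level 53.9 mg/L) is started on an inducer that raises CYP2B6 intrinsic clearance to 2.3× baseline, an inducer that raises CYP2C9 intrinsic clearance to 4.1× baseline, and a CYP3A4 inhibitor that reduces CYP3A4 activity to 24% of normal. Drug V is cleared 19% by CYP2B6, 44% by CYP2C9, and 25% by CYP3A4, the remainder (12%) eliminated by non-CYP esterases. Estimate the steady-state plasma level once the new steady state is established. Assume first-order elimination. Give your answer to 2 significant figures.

22 mg/L

The CYP2B6 pathway (19% of clearance) is boosted to 2.3× activity: 0.19 × 2.3 = 0.437.
The CYP2C9 pathway (44% of clearance) is boosted to 4.1× activity: 0.44 × 4.1 = 1.804.
The CYP3A4 pathway (25% of clearance) falls to 0.24× activity: 0.25 × 0.24 = 0.06.
Non-CYP routes (12%) are unchanged.
New clearance relative to baseline: 0.437 + 1.804 + 0.06 + 0.12 = 2.421.
Dividing the baseline by the relative clearance: 53.9 / 2.421 = 22 mg/L.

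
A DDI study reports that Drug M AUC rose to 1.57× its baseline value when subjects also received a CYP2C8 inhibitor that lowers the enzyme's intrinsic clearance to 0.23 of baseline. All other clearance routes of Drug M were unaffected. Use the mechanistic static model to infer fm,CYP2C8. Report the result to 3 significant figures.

0.472

Write x for the fraction cleared via CYP2C8. The observed AUC change means clearance fell to 1/1.57 = 0.6369 of baseline.
Setting x·0.23 + (1 − x) = 0.6369 and solving: x = (0.6369 − 1)/(0.23 − 1) = 0.472.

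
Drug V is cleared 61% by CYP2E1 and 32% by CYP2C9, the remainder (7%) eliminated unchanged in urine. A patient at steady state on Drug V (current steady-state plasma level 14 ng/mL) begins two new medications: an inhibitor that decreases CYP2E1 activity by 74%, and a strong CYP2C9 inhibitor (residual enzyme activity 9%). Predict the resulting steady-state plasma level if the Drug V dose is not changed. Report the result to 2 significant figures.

54 ng/mL

The CYP2E1 pathway (61% of clearance) falls to 0.26× activity: 0.61 × 0.26 = 0.1586.
The CYP2C9 pathway (32% of clearance) is reduced to 0.09× activity: 0.32 × 0.09 = 0.0288.
Non-CYP routes (7%) are unchanged.
CL_new/CL_old = 0.1586 + 0.0288 + 0.07 = 0.2574.
Steady-state plasma level ∝ 1/CL: new value = 14 / 0.2574 = 54 ng/mL.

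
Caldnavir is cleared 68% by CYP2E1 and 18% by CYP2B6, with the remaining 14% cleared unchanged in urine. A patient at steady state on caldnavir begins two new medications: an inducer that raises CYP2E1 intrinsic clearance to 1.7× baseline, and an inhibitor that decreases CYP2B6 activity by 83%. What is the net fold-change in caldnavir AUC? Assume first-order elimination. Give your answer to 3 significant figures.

CYP2E1: 0.68 × 1.7 = 1.156
CYP2B6: 0.18 × 0.17 = 0.0306
Other: 0.14 (unchanged)
CL_new/CL_old = 1.156 + 0.0306 + 0.14 = 1.3266.
Net AUC ratio = 1 / 1.3266 = 0.754.

0.754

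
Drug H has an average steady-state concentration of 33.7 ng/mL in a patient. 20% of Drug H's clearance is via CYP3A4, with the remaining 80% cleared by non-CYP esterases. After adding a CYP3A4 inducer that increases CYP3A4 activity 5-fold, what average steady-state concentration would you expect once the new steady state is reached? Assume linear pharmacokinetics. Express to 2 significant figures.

19 ng/mL

The CYP3A4 pathway (20% of clearance) is boosted to 5× activity: 0.2 × 5 = 1.
Non-CYP routes (80%) are unchanged.
Relative clearance = 1 + 0.8 = 1.8.
With dosing unchanged, average steady-state concentration scales as 1/CL: 33.7 / 1.8 = 19 ng/mL.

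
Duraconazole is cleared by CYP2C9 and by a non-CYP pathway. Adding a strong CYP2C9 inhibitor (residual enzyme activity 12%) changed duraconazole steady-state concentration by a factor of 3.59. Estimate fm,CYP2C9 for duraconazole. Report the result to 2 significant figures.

0.82

Let fm be the CYP2C9 fraction. New clearance relative to baseline = fm × 0.12 + (1 − fm).
Steady-state concentration ratio = 1 / (new CL fraction), so new CL fraction = 1 / 3.59 = 0.2786.
fm × 0.12 + 1 − fm = 0.2786  ⇒  fm × (0.12 − 1) = −0.7214  ⇒  fm = 0.82.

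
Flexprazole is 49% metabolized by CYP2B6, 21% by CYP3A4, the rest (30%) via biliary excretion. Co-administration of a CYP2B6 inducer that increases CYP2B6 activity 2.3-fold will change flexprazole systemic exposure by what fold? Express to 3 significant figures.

0.611

The CYP2B6 pathway (49% of clearance) increases to 2.3× activity: 0.49 × 2.3 = 1.127.
CYP3A4 (21%) and the residual 30% are unaffected.
CL_new/CL_old = 1.127 + 0.21 + 0.3 = 1.637.
Systemic exposure ratio = CL_old/CL_new = 1 / 1.637 = 0.611.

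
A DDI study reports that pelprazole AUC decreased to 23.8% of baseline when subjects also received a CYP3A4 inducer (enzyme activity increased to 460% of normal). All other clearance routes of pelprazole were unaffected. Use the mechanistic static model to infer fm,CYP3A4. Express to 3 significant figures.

Write x for the fraction cleared via CYP3A4. The observed AUC change means clearance rose to 1/0.238 = 4.202 of baseline.
Setting x·4.6 + (1 − x) = 4.202 and solving: x = (4.202 − 1)/(4.6 − 1) = 0.889.

0.889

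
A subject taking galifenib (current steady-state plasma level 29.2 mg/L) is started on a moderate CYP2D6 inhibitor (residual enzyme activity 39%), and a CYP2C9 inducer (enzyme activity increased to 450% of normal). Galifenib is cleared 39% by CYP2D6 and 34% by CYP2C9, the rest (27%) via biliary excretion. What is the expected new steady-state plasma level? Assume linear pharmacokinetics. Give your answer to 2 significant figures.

CYP2D6: 0.39 × 0.39 = 0.1521
CYP2C9: 0.34 × 4.5 = 1.53
Other: 0.27 (unchanged)
New clearance relative to baseline: 0.1521 + 1.53 + 0.27 = 1.9521.
New steady-state plasma level = 29.2 / 1.9521 = 15 mg/L (concentration scales inversely with clearance).

15 mg/L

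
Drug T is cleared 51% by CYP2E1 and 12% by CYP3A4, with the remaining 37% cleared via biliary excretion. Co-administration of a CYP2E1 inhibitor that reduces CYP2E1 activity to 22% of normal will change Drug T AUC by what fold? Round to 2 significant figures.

1.7

CYP2E1: 0.51 × 0.22 = 0.1122
CYP3A4: 0.12 (unchanged)
Other: 0.37 (unchanged)
New clearance relative to baseline: 0.1122 + 0.12 + 0.37 = 0.6022.
AUC ratio = CL_old/CL_new = 1 / 0.6022 = 1.7.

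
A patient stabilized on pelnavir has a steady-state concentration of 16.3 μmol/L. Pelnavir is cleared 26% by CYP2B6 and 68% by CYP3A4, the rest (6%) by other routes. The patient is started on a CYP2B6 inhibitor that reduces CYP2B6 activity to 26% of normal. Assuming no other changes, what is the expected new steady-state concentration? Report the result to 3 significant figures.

CYP2B6: 0.26 × 0.26 = 0.0676
CYP3A4: 0.68 (unchanged)
Other: 0.06 (unchanged)
CL_new/CL_old = 0.0676 + 0.68 + 0.06 = 0.8076.
New steady-state concentration = baseline ÷ relative clearance = 16.3 / 0.8076 = 20.2 μmol/L.

20.2 μmol/L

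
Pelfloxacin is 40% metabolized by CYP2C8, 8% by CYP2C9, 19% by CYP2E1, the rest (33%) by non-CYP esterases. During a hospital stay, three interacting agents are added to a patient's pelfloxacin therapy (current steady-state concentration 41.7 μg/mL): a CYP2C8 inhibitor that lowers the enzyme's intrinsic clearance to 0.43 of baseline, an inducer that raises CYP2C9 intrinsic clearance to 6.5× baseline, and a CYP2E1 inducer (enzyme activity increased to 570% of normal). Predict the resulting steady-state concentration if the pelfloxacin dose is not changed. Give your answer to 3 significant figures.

The CYP2C8 pathway (40% of clearance) falls to 0.43× activity: 0.4 × 0.43 = 0.172.
The CYP2C9 pathway (8% of clearance) is boosted to 6.5× activity: 0.08 × 6.5 = 0.52.
The CYP2E1 pathway (19% of clearance) is boosted to 5.7× activity: 0.19 × 5.7 = 1.083.
Non-CYP routes (33%) are unchanged.
New clearance relative to baseline: 0.172 + 0.52 + 1.083 + 0.33 = 2.105.
Steady-state concentration ∝ 1/CL: new value = 41.7 / 2.105 = 19.8 μg/mL.

19.8 μg/mL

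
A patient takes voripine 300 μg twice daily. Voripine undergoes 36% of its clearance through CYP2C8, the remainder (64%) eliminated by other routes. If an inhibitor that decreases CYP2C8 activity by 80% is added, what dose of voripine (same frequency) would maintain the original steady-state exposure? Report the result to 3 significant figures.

The CYP2C8 pathway (36% of clearance) falls to 0.2× activity: 0.36 × 0.2 = 0.072.
The remaining 64% of clearance is unaffected.
CL_new/CL_old = 0.072 + 0.64 = 0.712.
To maintain the same steady-state level, dose must scale with clearance: new dose = 300 × 0.712 = 214 μg.

214 μg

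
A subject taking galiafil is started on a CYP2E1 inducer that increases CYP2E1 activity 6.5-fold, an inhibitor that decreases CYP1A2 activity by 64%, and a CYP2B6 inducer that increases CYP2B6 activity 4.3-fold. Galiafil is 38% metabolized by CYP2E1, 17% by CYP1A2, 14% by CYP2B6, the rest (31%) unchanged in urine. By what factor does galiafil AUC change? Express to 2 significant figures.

CYP2E1: 0.38 × 6.5 = 2.47
CYP1A2: 0.17 × 0.36 = 0.0612
CYP2B6: 0.14 × 4.3 = 0.602
Other: 0.31 (unchanged)
New clearance relative to baseline: 2.47 + 0.0612 + 0.602 + 0.31 = 3.4432.
AUC ∝ 1/CL: fold-change = 1 / 3.4432 = 0.29.

0.29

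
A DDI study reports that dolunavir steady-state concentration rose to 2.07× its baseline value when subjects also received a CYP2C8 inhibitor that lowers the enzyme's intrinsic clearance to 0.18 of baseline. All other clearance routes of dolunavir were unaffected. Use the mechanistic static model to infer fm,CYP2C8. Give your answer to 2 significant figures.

Let fm be the CYP2C8 fraction. New clearance relative to baseline = fm × 0.18 + (1 − fm).
Steady-state concentration ratio = 1 / (new CL fraction), so new CL fraction = 1 / 2.07 = 0.4831.
fm × 0.18 + 1 − fm = 0.4831  ⇒  fm × (0.18 − 1) = −0.5169  ⇒  fm = 0.63.

0.63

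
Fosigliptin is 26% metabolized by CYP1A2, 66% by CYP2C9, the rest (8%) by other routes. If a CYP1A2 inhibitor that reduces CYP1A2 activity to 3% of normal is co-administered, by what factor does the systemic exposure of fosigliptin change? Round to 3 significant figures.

1.34

The CYP1A2 pathway (26% of clearance) falls to 0.03× activity: 0.26 × 0.03 = 0.0078.
CYP2C9 (66%) and the residual 8% are unaffected.
Relative clearance = 0.0078 + 0.66 + 0.08 = 0.7478.
Systemic exposure ratio = CL_old/CL_new = 1 / 0.7478 = 1.34.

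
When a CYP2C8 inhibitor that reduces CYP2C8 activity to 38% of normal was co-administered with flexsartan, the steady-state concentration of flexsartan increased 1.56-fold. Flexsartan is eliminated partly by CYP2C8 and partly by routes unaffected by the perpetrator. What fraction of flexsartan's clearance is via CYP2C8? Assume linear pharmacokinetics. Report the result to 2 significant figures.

0.58

Call the CYP2C8 fraction fm. After the interaction, CL_new/CL_old = fm × 0.38 + (1 − fm).
Steady-state concentration ratio = 1 / (new CL fraction), so new CL fraction = 1 / 1.56 = 0.641.
fm × 0.38 + 1 − fm = 0.641  ⇒  fm × (0.38 − 1) = −0.359  ⇒  fm = 0.58.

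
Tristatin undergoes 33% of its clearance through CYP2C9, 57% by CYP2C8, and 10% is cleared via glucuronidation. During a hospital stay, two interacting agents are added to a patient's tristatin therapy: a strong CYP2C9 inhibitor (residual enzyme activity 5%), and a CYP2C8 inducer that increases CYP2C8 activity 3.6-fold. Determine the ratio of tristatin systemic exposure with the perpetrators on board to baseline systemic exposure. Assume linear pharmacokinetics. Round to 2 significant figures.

The CYP2C9 pathway (33% of clearance) is reduced to 0.05× activity: 0.33 × 0.05 = 0.0165.
The CYP2C8 pathway (57% of clearance) is boosted to 3.6× activity: 0.57 × 3.6 = 2.052.
Non-CYP routes (10%) are unchanged.
New clearance relative to baseline: 0.0165 + 2.052 + 0.1 = 2.1685.
Because systemic exposure varies inversely with clearance, the combined effect is 1 / 2.1685 = 0.46.

0.46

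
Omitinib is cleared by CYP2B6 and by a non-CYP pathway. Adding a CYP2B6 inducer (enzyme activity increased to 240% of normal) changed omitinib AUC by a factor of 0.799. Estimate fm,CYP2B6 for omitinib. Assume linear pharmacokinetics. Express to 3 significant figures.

0.180

Call the CYP2B6 fraction fm. After the interaction, CL_new/CL_old = fm × 2.4 + (1 − fm).
AUC ratio = 1 / (new CL fraction), so new CL fraction = 1 / 0.799 = 1.252.
fm × 2.4 + 1 − fm = 1.252  ⇒  fm × (2.4 − 1) = 0.2516  ⇒  fm = 0.180.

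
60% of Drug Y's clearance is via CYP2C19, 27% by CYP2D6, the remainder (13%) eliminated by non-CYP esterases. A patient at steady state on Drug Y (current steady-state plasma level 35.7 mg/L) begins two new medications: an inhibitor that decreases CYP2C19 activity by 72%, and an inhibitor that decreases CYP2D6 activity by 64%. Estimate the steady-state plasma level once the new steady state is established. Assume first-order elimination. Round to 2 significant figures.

The CYP2C19 pathway (60% of clearance) falls to 0.28× activity: 0.6 × 0.28 = 0.168.
The CYP2D6 pathway (27% of clearance) falls to 0.36× activity: 0.27 × 0.36 = 0.0972.
The remaining 13% of clearance is unaffected.
CL_new/CL_old = 0.168 + 0.0972 + 0.13 = 0.3952.
Steady-state plasma level ∝ 1/CL: new value = 35.7 / 0.3952 = 90 mg/L.

90 mg/L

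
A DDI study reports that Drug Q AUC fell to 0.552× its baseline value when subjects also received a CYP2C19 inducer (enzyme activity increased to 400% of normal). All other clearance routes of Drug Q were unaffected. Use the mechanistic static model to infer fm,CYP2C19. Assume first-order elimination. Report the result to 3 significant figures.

Let fm be the CYP2C19 fraction. New clearance relative to baseline = fm × 4 + (1 − fm).
AUC ratio = 1 / (new CL fraction), so new CL fraction = 1 / 0.552 = 1.812.
fm × 4 + 1 − fm = 1.812  ⇒  fm × (4 − 1) = 0.8116  ⇒  fm = 0.271.

0.271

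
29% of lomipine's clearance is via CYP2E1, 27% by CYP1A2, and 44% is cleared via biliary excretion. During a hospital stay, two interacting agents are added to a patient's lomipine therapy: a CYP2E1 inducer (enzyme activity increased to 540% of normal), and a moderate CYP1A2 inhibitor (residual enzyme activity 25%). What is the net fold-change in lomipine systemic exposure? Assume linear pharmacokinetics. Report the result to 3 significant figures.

The CYP2E1 pathway (29% of clearance) is boosted to 5.4× activity: 0.29 × 5.4 = 1.566.
The CYP1A2 pathway (27% of clearance) falls to 0.25× activity: 0.27 × 0.25 = 0.0675.
The remaining 44% of clearance is unaffected.
New clearance relative to baseline: 1.566 + 0.0675 + 0.44 = 2.0735.
Net systemic exposure ratio = 1 / 2.0735 = 0.482.

0.482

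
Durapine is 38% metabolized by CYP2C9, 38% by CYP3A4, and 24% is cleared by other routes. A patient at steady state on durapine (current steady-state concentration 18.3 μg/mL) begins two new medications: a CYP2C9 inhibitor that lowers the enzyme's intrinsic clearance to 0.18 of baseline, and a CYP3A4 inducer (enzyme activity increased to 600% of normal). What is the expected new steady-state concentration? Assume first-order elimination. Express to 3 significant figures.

7.07 μg/mL

The CYP2C9 pathway (38% of clearance) is reduced to 0.18× activity: 0.38 × 0.18 = 0.0684.
The CYP3A4 pathway (38% of clearance) rises to 6× activity: 0.38 × 6 = 2.28.
The remaining 24% of clearance is unaffected.
CL_new/CL_old = 0.0684 + 2.28 + 0.24 = 2.5884.
Dividing the baseline by the relative clearance: 18.3 / 2.5884 = 7.07 μg/mL.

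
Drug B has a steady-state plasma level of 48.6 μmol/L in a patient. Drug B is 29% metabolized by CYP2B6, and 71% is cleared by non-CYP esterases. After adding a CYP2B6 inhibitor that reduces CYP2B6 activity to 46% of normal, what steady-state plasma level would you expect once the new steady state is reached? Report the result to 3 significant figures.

57.6 μmol/L

CYP2B6: 0.29 × 0.46 = 0.1334
Other: 0.71 (unchanged)
Relative clearance = 0.1334 + 0.71 = 0.8434.
Steady-state plasma level ∝ 1/CL, so new value = 48.6 / 0.8434 = 57.6 μmol/L.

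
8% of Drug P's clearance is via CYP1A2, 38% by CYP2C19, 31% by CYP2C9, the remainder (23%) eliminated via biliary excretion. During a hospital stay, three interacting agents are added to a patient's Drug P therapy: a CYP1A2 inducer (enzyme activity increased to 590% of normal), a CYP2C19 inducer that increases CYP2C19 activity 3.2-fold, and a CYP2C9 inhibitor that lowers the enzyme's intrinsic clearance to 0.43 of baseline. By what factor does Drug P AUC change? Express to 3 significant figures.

0.487

The CYP1A2 pathway (8% of clearance) increases to 5.9× activity: 0.08 × 5.9 = 0.472.
The CYP2C19 pathway (38% of clearance) rises to 3.2× activity: 0.38 × 3.2 = 1.216.
The CYP2C9 pathway (31% of clearance) falls to 0.43× activity: 0.31 × 0.43 = 0.1333.
The remaining 23% of clearance is unaffected.
Relative clearance = 0.472 + 1.216 + 0.1333 + 0.23 = 2.0513.
AUC ∝ 1/CL: fold-change = 1 / 2.0513 = 0.487.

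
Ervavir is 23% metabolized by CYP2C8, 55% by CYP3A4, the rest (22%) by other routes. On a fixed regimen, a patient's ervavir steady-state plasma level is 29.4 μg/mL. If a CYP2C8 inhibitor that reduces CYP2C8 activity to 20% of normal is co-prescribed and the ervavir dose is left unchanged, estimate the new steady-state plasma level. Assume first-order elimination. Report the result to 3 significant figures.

The CYP2C8 pathway (23% of clearance) drops to 0.2× activity: 0.23 × 0.2 = 0.046.
CYP3A4 (55%) and the residual 22% are unaffected.
New clearance relative to baseline: 0.046 + 0.55 + 0.22 = 0.816.
Steady-state plasma level ∝ 1/CL, so new value = 29.4 / 0.816 = 36.0 μg/mL.

36.0 μg/mL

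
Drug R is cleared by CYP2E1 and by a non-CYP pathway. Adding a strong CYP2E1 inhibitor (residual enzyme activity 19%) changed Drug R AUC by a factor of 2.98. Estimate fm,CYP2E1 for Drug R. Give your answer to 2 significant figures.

CL'/CL = 1 / 2.98 = 0.3356
0.19·fm + (1 − fm) = 0.3356
fm = (0.3356 − 1) / (0.19 − 1) = 0.82

0.82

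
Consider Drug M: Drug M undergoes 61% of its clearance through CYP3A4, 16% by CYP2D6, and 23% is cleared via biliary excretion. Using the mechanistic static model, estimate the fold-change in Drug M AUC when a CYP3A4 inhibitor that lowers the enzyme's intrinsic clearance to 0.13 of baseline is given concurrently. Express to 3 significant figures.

The CYP3A4 pathway (61% of clearance) is reduced to 0.13× activity: 0.61 × 0.13 = 0.0793.
CYP2D6 (16%) and the residual 23% are unaffected.
New clearance relative to baseline: 0.0793 + 0.16 + 0.23 = 0.4693.
AUC ratio = CL_old/CL_new = 1 / 0.4693 = 2.13.

2.13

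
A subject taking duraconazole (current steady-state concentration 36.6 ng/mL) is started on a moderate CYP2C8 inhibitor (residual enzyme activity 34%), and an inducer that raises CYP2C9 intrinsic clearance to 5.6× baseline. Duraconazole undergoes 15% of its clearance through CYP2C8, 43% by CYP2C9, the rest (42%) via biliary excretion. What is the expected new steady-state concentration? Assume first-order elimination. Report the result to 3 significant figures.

The CYP2C8 pathway (15% of clearance) drops to 0.34× activity: 0.15 × 0.34 = 0.051.
The CYP2C9 pathway (43% of clearance) increases to 5.6× activity: 0.43 × 5.6 = 2.408.
Non-CYP routes (42%) are unchanged.
CL_new/CL_old = 0.051 + 2.408 + 0.42 = 2.879.
Steady-state concentration ∝ 1/CL: new value = 36.6 / 2.879 = 12.7 ng/mL.

12.7 ng/mL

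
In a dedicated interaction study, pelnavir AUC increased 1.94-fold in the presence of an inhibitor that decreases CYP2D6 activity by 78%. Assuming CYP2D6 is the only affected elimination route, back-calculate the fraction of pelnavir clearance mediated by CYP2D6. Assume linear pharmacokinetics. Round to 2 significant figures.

0.62

Let x = fm,CYP2D6. Because AUC ∝ 1/CL, relative clearance fell to 1/1.94 = 0.5155.
Only the CYP2D6 route changed, so 0.5155 = x·0.22 + (1 − x), giving x = 0.62.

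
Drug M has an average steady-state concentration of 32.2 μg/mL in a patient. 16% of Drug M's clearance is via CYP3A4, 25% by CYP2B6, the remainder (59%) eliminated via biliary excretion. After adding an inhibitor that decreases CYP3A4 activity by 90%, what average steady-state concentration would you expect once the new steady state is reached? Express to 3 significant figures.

CYP3A4: 0.16 × 0.1 = 0.016
CYP2B6: 0.25 (unchanged)
Other: 0.59 (unchanged)
Relative clearance = 0.016 + 0.25 + 0.59 = 0.856.
Average steady-state concentration ∝ 1/CL, so new value = 32.2 / 0.856 = 37.6 μg/mL.

37.6 μg/mL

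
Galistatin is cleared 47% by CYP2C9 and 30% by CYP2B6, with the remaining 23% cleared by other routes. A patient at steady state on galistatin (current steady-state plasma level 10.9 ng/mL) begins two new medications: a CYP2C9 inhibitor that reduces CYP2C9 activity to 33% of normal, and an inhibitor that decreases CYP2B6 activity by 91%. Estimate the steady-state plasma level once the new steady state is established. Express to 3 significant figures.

26.4 ng/mL

The CYP2C9 pathway (47% of clearance) is reduced to 0.33× activity: 0.47 × 0.33 = 0.1551.
The CYP2B6 pathway (30% of clearance) falls to 0.09× activity: 0.3 × 0.09 = 0.027.
Non-CYP routes (23%) are unchanged.
CL_new/CL_old = 0.1551 + 0.027 + 0.23 = 0.4121.
New steady-state plasma level = 10.9 / 0.4121 = 26.4 ng/mL (concentration scales inversely with clearance).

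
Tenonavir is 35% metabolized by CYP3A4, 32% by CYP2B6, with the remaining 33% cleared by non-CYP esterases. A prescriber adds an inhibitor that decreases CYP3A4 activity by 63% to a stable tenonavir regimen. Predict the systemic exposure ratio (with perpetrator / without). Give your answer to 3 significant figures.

The CYP3A4 pathway (35% of clearance) is reduced to 0.37× activity: 0.35 × 0.37 = 0.1295.
CYP2B6 (32%) and the residual 33% are unaffected.
CL_new/CL_old = 0.1295 + 0.32 + 0.33 = 0.7795.
Systemic exposure ratio = CL_old/CL_new = 1 / 0.7795 = 1.28.

1.28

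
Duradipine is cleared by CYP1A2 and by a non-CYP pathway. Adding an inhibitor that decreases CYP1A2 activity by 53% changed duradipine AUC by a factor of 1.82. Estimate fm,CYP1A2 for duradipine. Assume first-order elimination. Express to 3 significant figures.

Let fm be the CYP1A2 fraction. New clearance relative to baseline = fm × 0.47 + (1 − fm).
AUC ratio = 1 / (new CL fraction), so new CL fraction = 1 / 1.82 = 0.5495.
fm × 0.47 + 1 − fm = 0.5495  ⇒  fm × (0.47 − 1) = −0.4505  ⇒  fm = 0.850.

0.850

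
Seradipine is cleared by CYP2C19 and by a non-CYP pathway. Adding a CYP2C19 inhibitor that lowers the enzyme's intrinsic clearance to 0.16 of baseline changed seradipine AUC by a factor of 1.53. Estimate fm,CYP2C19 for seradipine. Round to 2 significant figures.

0.41

Call the CYP2C19 fraction fm. After the interaction, CL_new/CL_old = fm × 0.16 + (1 − fm).
AUC ratio = 1 / (new CL fraction), so new CL fraction = 1 / 1.53 = 0.6536.
fm × 0.16 + 1 − fm = 0.6536  ⇒  fm × (0.16 − 1) = −0.3464  ⇒  fm = 0.41.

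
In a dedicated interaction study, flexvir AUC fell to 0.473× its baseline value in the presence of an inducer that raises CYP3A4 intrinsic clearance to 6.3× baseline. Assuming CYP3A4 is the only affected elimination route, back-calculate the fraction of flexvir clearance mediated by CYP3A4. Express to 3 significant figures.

0.210

Let fm be the CYP3A4 fraction. New clearance relative to baseline = fm × 6.3 + (1 − fm).
AUC ratio = 1 / (new CL fraction), so new CL fraction = 1 / 0.473 = 2.114.
fm × 6.3 + 1 − fm = 2.114  ⇒  fm × (6.3 − 1) = 1.114  ⇒  fm = 0.210.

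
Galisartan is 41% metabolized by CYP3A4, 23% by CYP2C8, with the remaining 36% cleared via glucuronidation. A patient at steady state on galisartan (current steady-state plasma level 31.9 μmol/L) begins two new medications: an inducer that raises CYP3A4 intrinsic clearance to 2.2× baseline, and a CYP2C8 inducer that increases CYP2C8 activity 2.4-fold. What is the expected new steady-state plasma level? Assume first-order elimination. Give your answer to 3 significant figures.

The CYP3A4 pathway (41% of clearance) rises to 2.2× activity: 0.41 × 2.2 = 0.902.
The CYP2C8 pathway (23% of clearance) rises to 2.4× activity: 0.23 × 2.4 = 0.552.
The remaining 36% of clearance is unaffected.
New clearance relative to baseline: 0.902 + 0.552 + 0.36 = 1.814.
Dividing the baseline by the relative clearance: 31.9 / 1.814 = 17.6 μmol/L.

17.6 μmol/L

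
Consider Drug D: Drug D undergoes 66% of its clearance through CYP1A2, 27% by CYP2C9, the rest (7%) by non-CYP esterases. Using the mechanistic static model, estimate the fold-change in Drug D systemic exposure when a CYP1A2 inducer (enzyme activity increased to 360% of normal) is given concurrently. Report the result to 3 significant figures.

0.368

CYP1A2: 0.66 × 3.6 = 2.376
CYP2C9: 0.27 (unchanged)
Other: 0.07 (unchanged)
New clearance relative to baseline: 2.376 + 0.27 + 0.07 = 2.716.
Systemic exposure ratio = CL_old/CL_new = 1 / 2.716 = 0.368.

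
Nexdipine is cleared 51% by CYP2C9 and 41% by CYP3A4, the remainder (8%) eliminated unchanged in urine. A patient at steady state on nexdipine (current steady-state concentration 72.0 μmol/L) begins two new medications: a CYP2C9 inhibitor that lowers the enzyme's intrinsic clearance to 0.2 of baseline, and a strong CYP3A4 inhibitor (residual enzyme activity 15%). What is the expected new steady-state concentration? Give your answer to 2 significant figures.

The CYP2C9 pathway (51% of clearance) is reduced to 0.2× activity: 0.51 × 0.2 = 0.102.
The CYP3A4 pathway (41% of clearance) drops to 0.15× activity: 0.41 × 0.15 = 0.0615.
Non-CYP routes (8%) are unchanged.
New clearance relative to baseline: 0.102 + 0.0615 + 0.08 = 0.2435.
Steady-state concentration ∝ 1/CL: new value = 72.0 / 0.2435 = 3.0 × 10² μmol/L.

3.0 × 10² μmol/L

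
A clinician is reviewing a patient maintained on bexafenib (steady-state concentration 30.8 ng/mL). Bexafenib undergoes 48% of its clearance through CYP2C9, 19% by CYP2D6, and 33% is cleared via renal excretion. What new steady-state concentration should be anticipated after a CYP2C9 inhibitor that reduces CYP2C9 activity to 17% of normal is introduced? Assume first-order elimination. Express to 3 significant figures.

51.2 ng/mL

CYP2C9: 0.48 × 0.17 = 0.0816
CYP2D6: 0.19 (unchanged)
Other: 0.33 (unchanged)
CL_new/CL_old = 0.0816 + 0.19 + 0.33 = 0.6016.
New steady-state concentration = baseline ÷ relative clearance = 30.8 / 0.6016 = 51.2 ng/mL.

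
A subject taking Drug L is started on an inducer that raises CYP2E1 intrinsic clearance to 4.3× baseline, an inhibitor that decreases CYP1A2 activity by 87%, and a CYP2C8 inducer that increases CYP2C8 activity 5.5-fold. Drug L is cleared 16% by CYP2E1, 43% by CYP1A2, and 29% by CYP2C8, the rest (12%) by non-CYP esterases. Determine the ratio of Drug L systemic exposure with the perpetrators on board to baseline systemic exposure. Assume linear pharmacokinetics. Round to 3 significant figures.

0.407

The CYP2E1 pathway (16% of clearance) is boosted to 4.3× activity: 0.16 × 4.3 = 0.688.
The CYP1A2 pathway (43% of clearance) drops to 0.13× activity: 0.43 × 0.13 = 0.0559.
The CYP2C8 pathway (29% of clearance) rises to 5.5× activity: 0.29 × 5.5 = 1.595.
The remaining 12% of clearance is unaffected.
Relative clearance = 0.688 + 0.0559 + 1.595 + 0.12 = 2.4589.
Because systemic exposure varies inversely with clearance, the combined effect is 1 / 2.4589 = 0.407.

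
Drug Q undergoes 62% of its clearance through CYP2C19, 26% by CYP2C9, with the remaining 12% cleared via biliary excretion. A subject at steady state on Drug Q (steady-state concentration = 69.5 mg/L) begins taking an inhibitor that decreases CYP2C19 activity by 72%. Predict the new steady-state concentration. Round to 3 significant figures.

126 mg/L

The CYP2C19 pathway (62% of clearance) falls to 0.28× activity: 0.62 × 0.28 = 0.1736.
CYP2C9 (26%) and the residual 12% are unaffected.
CL_new/CL_old = 0.1736 + 0.26 + 0.12 = 0.5536.
New steady-state concentration = baseline ÷ relative clearance = 69.5 / 0.5536 = 126 mg/L.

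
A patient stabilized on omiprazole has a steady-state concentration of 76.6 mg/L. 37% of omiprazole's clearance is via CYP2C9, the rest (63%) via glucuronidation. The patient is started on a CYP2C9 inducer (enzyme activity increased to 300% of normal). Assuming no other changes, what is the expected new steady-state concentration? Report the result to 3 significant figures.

The CYP2C9 pathway (37% of clearance) rises to 3× activity: 0.37 × 3 = 1.11.
The remaining 63% of clearance is unaffected.
CL_new/CL_old = 1.11 + 0.63 = 1.74.
Steady-state concentration ∝ 1/CL, so new value = 76.6 / 1.74 = 44.0 mg/L.

44.0 mg/L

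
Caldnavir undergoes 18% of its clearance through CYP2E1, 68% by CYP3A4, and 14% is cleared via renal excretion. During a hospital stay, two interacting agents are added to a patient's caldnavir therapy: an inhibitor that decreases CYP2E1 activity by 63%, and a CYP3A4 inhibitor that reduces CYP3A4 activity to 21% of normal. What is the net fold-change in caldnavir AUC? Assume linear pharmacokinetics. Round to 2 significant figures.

The CYP2E1 pathway (18% of clearance) drops to 0.37× activity: 0.18 × 0.37 = 0.0666.
The CYP3A4 pathway (68% of clearance) is reduced to 0.21× activity: 0.68 × 0.21 = 0.1428.
Non-CYP routes (14%) are unchanged.
New clearance relative to baseline: 0.0666 + 0.1428 + 0.14 = 0.3494.
Net AUC ratio = 1 / 0.3494 = 2.9.

2.9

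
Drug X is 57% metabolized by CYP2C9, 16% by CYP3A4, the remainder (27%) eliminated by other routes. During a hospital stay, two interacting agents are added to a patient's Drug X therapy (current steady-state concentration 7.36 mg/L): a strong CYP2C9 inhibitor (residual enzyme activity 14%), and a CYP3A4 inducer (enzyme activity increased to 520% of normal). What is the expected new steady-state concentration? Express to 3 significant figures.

6.23 mg/L

The CYP2C9 pathway (57% of clearance) is reduced to 0.14× activity: 0.57 × 0.14 = 0.0798.
The CYP3A4 pathway (16% of clearance) is boosted to 5.2× activity: 0.16 × 5.2 = 0.832.
The remaining 27% of clearance is unaffected.
CL_new/CL_old = 0.0798 + 0.832 + 0.27 = 1.1818.
Dividing the baseline by the relative clearance: 7.36 / 1.1818 = 6.23 mg/L.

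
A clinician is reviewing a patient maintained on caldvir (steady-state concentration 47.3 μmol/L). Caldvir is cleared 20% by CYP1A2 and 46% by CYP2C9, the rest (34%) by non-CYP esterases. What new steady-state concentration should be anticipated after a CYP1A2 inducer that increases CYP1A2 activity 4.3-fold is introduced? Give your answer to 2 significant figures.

28 μmol/L

CYP1A2: 0.2 × 4.3 = 0.86
CYP2C9: 0.46 (unchanged)
Other: 0.34 (unchanged)
CL_new/CL_old = 0.86 + 0.46 + 0.34 = 1.66.
With dosing unchanged, steady-state concentration scales as 1/CL: 47.3 / 1.66 = 28 μmol/L.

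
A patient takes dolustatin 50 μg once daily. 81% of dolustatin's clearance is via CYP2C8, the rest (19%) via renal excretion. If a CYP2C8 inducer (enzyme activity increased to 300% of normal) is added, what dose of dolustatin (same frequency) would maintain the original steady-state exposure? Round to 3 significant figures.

The CYP2C8 pathway (81% of clearance) is boosted to 3× activity: 0.81 × 3 = 2.43.
The remaining 19% of clearance is unaffected.
Relative clearance = 2.43 + 0.19 = 2.62.
To maintain the same steady-state level, dose must scale with clearance: new dose = 50 × 2.62 = 131 μg.

131 μg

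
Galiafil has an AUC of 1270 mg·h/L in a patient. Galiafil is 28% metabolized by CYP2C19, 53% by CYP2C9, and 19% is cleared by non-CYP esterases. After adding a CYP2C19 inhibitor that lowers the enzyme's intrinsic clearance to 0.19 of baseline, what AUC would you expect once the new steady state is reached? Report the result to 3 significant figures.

The CYP2C19 pathway (28% of clearance) drops to 0.19× activity: 0.28 × 0.19 = 0.0532.
CYP2C9 (53%) and the residual 19% are unaffected.
Relative clearance = 0.0532 + 0.53 + 0.19 = 0.7732.
New AUC = baseline ÷ relative clearance = 1270 / 0.7732 = 1.64 × 10³ mg·h/L.

1.64 × 10³ mg·h/L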